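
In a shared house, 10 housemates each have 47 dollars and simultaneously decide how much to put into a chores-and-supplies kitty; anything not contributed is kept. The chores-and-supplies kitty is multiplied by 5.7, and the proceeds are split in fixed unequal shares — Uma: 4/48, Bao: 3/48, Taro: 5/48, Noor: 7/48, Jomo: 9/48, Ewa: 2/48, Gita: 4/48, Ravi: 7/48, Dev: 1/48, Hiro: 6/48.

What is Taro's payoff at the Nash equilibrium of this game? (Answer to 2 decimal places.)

74.91 dollars

For player j, contributing a unit is worthwhile iff 5.7 × (j's share) ≥ 1, i.e. iff j's share is at least 0.1754.
Jomo alone (share 9/48) is above the threshold, contributing 47; the remaining 9 contribute 0. Total contributed: 47.
Taro keeps 47 and receives 5.7 × 47 × 5/48 = 27.91 from the chores-and-supplies kitty, for a payoff of 74.91.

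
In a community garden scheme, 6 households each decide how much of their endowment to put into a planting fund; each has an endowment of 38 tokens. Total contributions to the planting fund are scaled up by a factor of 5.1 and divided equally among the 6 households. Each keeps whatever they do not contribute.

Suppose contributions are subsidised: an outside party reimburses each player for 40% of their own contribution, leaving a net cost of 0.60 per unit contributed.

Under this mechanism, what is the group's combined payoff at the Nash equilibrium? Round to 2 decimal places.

1254.00 tokens

The effective private return per unit is now (5.1/6) / 0.60 = 1.4167 > 1, so every player's dominant strategy flips to full contribution.
At the Nash equilibrium everyone contributes 38. Group total payoff = 6 × (38 × 0.40 + 5.1 × 38) = 1254.00.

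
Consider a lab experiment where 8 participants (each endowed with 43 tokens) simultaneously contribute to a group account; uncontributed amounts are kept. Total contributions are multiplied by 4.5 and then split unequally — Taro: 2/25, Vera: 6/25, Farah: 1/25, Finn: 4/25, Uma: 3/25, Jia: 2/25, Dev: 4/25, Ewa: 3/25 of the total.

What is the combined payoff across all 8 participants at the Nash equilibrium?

For player j, contributing a unit is worthwhile iff 4.5 × (j's share) ≥ 1, i.e. iff j's share is at least 0.2222.
The only share above 0.2222 is Vera's 6/25, contributing 43; the remaining 7 contribute 0. Total contributed: 43.
The group account pays out 4.5 × 43 = 193.50 in total (split across the unequal shares, but the aggregate is all that matters for the group sum).
The 7 free-riders keep 43 each, adding 301. Group total = 301 + 193.50 = 494.50.

494.50 tokens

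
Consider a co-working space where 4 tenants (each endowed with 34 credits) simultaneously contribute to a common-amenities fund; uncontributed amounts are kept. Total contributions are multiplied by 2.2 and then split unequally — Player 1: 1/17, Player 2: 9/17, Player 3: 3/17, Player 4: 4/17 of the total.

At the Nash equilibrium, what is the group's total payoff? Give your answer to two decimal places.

For player j, contributing a unit is worthwhile iff 2.2 × (j's share) ≥ 1, i.e. iff j's share is at least 0.4545.
The only share above 0.4545 is Player 2's 9/17, contributing 34; the remaining 3 contribute 0. Total contributed: 34.
The common-amenities fund pays out 2.2 × 34 = 74.80 in total (split across the unequal shares, but the aggregate is all that matters for the group sum).
The 3 free-riders keep 34 each, adding 102. Group total = 102 + 74.80 = 176.80.

176.80 credits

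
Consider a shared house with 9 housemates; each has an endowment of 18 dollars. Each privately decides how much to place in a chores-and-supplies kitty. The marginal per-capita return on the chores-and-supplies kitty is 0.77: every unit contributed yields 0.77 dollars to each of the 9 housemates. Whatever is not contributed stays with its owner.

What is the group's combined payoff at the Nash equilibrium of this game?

162.00 dollars

The private return per contributed unit is 0.77 < 1, so contributing 0 is dominant for every player. At the Nash equilibrium everyone keeps their 18, and the group total is 9 × 18 = 162.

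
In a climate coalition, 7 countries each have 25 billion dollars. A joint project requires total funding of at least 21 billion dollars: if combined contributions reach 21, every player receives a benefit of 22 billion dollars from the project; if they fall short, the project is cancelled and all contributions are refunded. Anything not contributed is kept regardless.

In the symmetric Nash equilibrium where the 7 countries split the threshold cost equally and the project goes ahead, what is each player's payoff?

Equal share of the threshold: 21/7 = 3.
At this profile no one gains by cutting their contribution: any cut drops the total below 21, the project is cancelled, contributions are refunded, and the deviator ends with 25, which is less than 25 − 3 + 22 = 44. Contributing more than 3 just wastes the excess. So contributing exactly 3 is a best response.
Each player's payoff: 25 − 3 + 22 = 44.

44 billion dollars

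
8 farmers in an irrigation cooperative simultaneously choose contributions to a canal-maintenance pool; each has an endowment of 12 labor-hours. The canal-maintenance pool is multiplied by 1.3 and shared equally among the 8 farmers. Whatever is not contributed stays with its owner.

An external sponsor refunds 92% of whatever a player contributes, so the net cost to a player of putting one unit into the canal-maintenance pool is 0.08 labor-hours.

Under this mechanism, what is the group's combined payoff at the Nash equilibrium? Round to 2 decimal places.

213.12 labor-hours

Under the mechanism each unit contributed yields (1.3/8) / 0.08 = 2.0313 back to its contributor per unit of net cost, which exceeds 1, making full contribution the dominant choice for everyone.
So the Nash equilibrium is full contribution by all 8; the group earns 8 × (12 × 0.92 + 1.3 × 12) = 213.12.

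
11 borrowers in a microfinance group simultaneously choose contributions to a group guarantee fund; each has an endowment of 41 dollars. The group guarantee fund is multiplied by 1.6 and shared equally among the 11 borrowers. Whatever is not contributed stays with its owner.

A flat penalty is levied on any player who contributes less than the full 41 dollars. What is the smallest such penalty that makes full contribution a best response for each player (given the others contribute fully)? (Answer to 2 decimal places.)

35.04 dollars

Given the others contribute fully, the best deviation is to contribute 0 (any partial contribution still incurs the fine and gives up units whose private return 0.1455 is below 1).
Deviating from 41 to 0 saves 41 dollars but forfeits the deviator's share of the drop in the group guarantee fund: 1.6/11 × 41 = 5.96.
So the deviation gain is 41 − 5.96 = 35.04, and the fine must be at least 35.04 dollars to wipe it out.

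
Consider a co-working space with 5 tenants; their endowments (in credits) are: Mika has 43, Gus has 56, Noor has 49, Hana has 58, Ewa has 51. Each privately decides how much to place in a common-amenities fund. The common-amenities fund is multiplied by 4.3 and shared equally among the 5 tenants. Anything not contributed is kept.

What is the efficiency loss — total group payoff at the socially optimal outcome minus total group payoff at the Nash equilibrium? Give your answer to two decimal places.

848.10 credits

The private return per contributed unit is 4.3/5 = 0.8600 < 1 for every player regardless of endowment, so the Nash equilibrium is zero contribution and the group total is Σ E_j = 43 + 56 + 49 + 58 + 51 = 257.
Each contributed unit returns 4.300 to the group, so the social optimum is full contribution by everyone: group total = 4.300 × 257 = 1105.10.
Efficiency loss = (4.300 − 1) × 257 = 848.10.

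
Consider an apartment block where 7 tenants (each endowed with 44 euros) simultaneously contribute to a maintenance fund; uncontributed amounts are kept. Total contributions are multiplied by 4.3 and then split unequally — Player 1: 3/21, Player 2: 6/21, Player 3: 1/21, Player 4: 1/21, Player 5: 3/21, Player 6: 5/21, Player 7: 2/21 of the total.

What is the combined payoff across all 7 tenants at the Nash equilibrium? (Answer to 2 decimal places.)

598.40 euros

Each unit j contributes comes back to j as 4.3 × (j's share), so j prefers to contribute only if that share exceeds 1/4.3 = 0.2326; otherwise keeping the unit dominates.
Player 2 and Player 6 clear that bar, contributing 44 each; the remaining 5 contribute 0. Total contributed: 88.
The maintenance fund pays out 4.3 × 88 = 378.40 in total (split across the unequal shares, but the aggregate is all that matters for the group sum).
The 5 free-riders keep 44 each, adding 220. Group total = 220 + 378.40 = 598.40.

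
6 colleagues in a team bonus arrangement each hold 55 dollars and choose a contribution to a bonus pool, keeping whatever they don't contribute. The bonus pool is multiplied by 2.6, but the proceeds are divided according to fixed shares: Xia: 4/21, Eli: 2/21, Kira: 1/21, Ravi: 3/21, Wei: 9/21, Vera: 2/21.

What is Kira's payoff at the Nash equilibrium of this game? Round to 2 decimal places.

Player j's private return per contributed unit is 2.6 × (j's share). Contributing is weakly dominant for j when that share is at least 1/2.6 = 0.3846, and contributing 0 is dominant otherwise.
Wei alone (share 9/21) is above the threshold, contributing 55; the remaining 5 contribute 0. Total contributed: 55.
Kira keeps 55 and receives 2.6 × 55 × 1/21 = 6.81 from the bonus pool, for a payoff of 61.81.

61.81 dollars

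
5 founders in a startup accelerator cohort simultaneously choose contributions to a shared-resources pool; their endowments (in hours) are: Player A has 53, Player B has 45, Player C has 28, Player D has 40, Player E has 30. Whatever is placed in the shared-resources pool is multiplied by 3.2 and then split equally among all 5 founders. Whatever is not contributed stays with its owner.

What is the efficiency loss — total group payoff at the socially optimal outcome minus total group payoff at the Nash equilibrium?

The private return per contributed unit is 3.2/5 = 0.6400 < 1 for every player regardless of endowment, so the Nash equilibrium is zero contribution and the group total is Σ E_j = 53 + 45 + 28 + 40 + 30 = 196.
Each contributed unit returns 3.200 to the group, so the social optimum is full contribution by everyone: group total = 3.200 × 196 = 627.20.
Efficiency loss = (3.200 − 1) × 196 = 431.20.

431.20 hours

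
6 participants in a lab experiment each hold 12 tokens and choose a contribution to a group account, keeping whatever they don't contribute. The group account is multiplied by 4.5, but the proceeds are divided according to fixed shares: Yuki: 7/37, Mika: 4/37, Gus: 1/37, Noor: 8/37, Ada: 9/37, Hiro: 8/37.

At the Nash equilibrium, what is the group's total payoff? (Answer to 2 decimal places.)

Player j's private return per contributed unit is 4.5 × (j's share). Contributing is weakly dominant for j when that share is at least 1/4.5 = 0.2222, and contributing 0 is dominant otherwise.
Ada alone (share 9/37) is above the threshold, contributing 12; the remaining 5 contribute 0. Total contributed: 12.
The group account pays out 4.5 × 12 = 54.00 in total (split across the unequal shares, but the aggregate is all that matters for the group sum).
The 5 free-riders keep 12 each, adding 60. Group total = 60 + 54.00 = 114.00.

114.00 tokens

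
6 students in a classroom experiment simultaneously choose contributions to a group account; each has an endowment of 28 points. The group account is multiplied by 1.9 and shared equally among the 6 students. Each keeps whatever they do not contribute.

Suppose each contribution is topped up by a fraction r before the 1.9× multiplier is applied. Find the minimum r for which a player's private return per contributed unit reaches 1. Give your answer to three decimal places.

With matching at rate r, one contributed unit becomes (1 + r) in the group account and returns 1.9 × (1 + r) / 6 to the contributor.
Setting this equal to 1: 1 + r = 6/1.9 = 3.1579.
So the minimum matching rate is r = 3.1579 − 1 = 2.158.

2.158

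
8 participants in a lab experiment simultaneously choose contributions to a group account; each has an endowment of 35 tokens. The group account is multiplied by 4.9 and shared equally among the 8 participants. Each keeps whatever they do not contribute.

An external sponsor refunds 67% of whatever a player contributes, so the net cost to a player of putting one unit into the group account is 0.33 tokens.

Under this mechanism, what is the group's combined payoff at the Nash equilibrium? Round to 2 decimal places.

With the mechanism, a contributed unit returns (4.9/8) / 0.33 = 1.8561 per unit of net cost to the contributor — now above 1 — so contributing fully is weakly dominant for every player.
So the Nash equilibrium is full contribution by all 8; the group earns 8 × (35 × 0.67 + 4.9 × 35) = 1559.60.

1559.60 tokens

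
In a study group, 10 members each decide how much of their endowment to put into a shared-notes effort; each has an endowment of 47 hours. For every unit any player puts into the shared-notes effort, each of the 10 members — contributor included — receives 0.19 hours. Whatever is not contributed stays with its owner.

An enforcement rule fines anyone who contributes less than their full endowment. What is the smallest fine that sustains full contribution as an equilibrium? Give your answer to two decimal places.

Given the others contribute fully, the best deviation is to contribute 0 (any partial contribution still incurs the fine and gives up units whose private return 0.19 is below 1).
Deviating from 47 to 0 saves 47 hours but forfeits the deviator's share of the drop in the shared-notes effort: 0.19 × 47 = 8.93.
So the deviation gain is 47 − 8.93 = 38.07, and the fine must be at least 38.07 hours to wipe it out.

38.07 hours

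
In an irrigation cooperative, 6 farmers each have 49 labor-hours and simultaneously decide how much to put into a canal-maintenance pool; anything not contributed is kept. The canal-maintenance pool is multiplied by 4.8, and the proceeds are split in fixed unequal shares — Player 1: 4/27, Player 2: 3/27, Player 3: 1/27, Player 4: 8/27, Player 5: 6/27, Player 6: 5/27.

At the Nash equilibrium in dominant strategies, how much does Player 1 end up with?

Player j's private return per contributed unit is 4.8 × (j's share). Contributing is weakly dominant for j when that share is at least 1/4.8 = 0.2083, and contributing 0 is dominant otherwise.
Player 4 and Player 5 are above the threshold, contributing 49 each; the remaining 4 contribute 0. Total contributed: 98.
Player 1 keeps 49 and receives 4.8 × 98 × 4/27 = 69.69 from the canal-maintenance pool, for a payoff of 118.69.

118.69 labor-hours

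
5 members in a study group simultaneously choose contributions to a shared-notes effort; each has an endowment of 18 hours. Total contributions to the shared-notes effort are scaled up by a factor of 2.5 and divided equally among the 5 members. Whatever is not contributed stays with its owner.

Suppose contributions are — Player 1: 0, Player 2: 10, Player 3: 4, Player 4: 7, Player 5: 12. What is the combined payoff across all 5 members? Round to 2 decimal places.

Total contributed: 0 + 10 + 4 + 7 + 12 = 33; total kept: 5 × 18 − 33 = 57.
The shared-notes effort pays out 2.5 × 33 = 82.50 in aggregate.
Group total = 57 + 82.50 = 139.50.

139.50 hours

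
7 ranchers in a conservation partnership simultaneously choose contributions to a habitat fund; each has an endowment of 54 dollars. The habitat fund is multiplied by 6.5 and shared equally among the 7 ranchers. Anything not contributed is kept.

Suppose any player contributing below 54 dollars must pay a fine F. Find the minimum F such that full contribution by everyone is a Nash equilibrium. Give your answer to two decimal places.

3.86 dollars

Given the others contribute fully, the best deviation is to contribute 0 (any partial contribution still incurs the fine and gives up units whose private return 0.9286 is below 1).
Deviating from 54 to 0 saves 54 dollars but forfeits the deviator's share of the drop in the habitat fund: 6.5/7 × 54 = 50.14.
So the deviation gain is 54 − 50.14 = 3.86, and the fine must be at least 3.86 dollars to wipe it out.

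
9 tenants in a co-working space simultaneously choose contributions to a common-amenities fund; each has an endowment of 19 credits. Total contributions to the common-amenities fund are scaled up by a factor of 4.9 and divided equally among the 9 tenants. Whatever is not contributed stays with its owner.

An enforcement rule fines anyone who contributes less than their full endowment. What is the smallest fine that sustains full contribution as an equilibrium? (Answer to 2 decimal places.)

8.66 credits

Given the others contribute fully, the best deviation is to contribute 0 (any partial contribution still incurs the fine and gives up units whose private return 0.5444 is below 1).
Deviating from 19 to 0 saves 19 credits but forfeits the deviator's share of the drop in the common-amenities fund: 4.9/9 × 19 = 10.34.
So the deviation gain is 19 − 10.34 = 8.66, and the fine must be at least 8.66 credits to wipe it out.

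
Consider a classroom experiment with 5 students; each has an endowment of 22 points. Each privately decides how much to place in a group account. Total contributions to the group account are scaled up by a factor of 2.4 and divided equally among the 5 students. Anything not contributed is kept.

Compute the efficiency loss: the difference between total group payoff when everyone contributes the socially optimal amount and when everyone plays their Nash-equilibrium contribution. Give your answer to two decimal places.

Each contributed unit returns 2.4/5 = 0.4800 to its contributor — below 1 — so contributing 0 is dominant for every player. At the Nash equilibrium everyone keeps their 22, and the group total is 5 × 22 = 110.
Each contributed unit returns 2.400 to the group as a whole (0.4800 to each of 5 players), which exceeds 1, so the social optimum is full contribution: group total = 2.400 × 110 = 264.00.
Efficiency loss = 264.00 − 110 = 154.00.

154.00 points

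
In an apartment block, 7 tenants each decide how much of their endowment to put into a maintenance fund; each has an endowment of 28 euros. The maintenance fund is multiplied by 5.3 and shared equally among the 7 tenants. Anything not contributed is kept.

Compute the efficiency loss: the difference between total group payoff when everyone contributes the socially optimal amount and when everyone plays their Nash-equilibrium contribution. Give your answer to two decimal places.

842.80 euros

Each contributed unit returns 5.3/7 = 0.7571 to its contributor — below 1 — so contributing 0 is dominant for every player. At the Nash equilibrium everyone keeps their 28, and the group total is 7 × 28 = 196.
Each contributed unit returns 5.300 to the group as a whole (0.7571 to each of 7 players), which exceeds 1, so the social optimum is full contribution: group total = 5.300 × 196 = 1038.80.
Efficiency loss = 1038.80 − 196 = 842.80.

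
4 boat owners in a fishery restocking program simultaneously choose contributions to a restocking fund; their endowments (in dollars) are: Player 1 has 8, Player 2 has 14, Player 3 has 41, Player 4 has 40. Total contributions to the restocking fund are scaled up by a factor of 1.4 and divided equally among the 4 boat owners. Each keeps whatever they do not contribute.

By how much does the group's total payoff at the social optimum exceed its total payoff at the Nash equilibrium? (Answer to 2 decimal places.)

41.20 dollars

The private return per contributed unit is 1.4/4 = 0.3500 < 1 for every player regardless of endowment, so the Nash equilibrium is zero contribution and the group total is Σ E_j = 8 + 14 + 41 + 40 = 103.
Each contributed unit returns 1.400 to the group, so the social optimum is full contribution by everyone: group total = 1.400 × 103 = 144.20.
Efficiency loss = (1.400 − 1) × 103 = 41.20.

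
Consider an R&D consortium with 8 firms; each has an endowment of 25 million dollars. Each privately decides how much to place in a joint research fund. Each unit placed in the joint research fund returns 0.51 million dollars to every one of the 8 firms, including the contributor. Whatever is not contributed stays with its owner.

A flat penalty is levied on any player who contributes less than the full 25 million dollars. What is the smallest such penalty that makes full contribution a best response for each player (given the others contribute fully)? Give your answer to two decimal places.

12.25 million dollars

Given the others contribute fully, the best deviation is to contribute 0 (any partial contribution still incurs the fine and gives up units whose private return 0.51 is below 1).
Deviating from 25 to 0 saves 25 million dollars but forfeits the deviator's share of the drop in the joint research fund: 0.51 × 25 = 12.75.
So the deviation gain is 25 − 12.75 = 12.25, and the fine must be at least 12.25 million dollars to wipe it out.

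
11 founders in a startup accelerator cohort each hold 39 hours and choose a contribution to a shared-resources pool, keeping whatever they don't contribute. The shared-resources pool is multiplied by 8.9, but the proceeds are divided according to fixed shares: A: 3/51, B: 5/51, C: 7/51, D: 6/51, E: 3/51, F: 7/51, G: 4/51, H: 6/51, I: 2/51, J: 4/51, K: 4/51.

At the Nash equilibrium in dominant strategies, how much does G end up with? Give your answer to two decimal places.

147.89 hours

A player with share s gets back 8.9·s per unit contributed, so full contribution is dominant for anyone with s > 1/8.9 = 0.1124 and zero contribution is dominant for anyone below.
The shares above 0.1124 belong to C, D, F and H, contributing 39 each; the remaining 7 contribute 0. Total contributed: 156.
G keeps 39 and receives 8.9 × 156 × 4/51 = 108.89 from the shared-resources pool, for a payoff of 147.89.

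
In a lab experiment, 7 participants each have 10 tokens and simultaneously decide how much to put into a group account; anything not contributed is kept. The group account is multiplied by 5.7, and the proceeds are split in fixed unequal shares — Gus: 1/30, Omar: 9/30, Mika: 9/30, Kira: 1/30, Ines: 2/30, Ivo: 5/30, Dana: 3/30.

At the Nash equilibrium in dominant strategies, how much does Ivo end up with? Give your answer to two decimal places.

29.00 tokens

For player j, contributing a unit is worthwhile iff 5.7 × (j's share) ≥ 1, i.e. iff j's share is at least 0.1754.
The shares above 0.1754 belong to Omar and Mika, contributing 10 each; the remaining 5 contribute 0. Total contributed: 20.
Ivo keeps 10 and receives 5.7 × 20 × 5/30 = 19.00 from the group account, for a payoff of 29.00.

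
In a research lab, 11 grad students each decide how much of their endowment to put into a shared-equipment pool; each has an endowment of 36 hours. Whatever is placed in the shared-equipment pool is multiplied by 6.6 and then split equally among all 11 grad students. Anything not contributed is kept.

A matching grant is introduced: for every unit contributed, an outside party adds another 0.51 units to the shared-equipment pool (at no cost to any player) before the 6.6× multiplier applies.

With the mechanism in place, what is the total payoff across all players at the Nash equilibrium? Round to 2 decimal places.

The effective private return is 6.6 × 1.51 / 11 = 0.9060, which is still under 1, so the mechanism doesn't change anyone's dominant strategy: zero contribution.
At the Nash equilibrium no one contributes; group total payoff = 11 × 36 = 396.

396.00 hours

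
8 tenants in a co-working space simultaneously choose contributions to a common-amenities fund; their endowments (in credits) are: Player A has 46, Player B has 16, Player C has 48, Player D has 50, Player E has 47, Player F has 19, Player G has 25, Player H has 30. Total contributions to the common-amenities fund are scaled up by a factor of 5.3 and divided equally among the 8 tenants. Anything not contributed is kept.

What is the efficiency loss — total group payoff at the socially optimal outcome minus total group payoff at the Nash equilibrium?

The private return per contributed unit is 5.3/8 = 0.6625 < 1 for every player regardless of endowment, so the Nash equilibrium is zero contribution and the group total is Σ E_j = 46 + 16 + 48 + 50 + 47 + 19 + 25 + 30 = 281.
Each contributed unit returns 5.300 to the group, so the social optimum is full contribution by everyone: group total = 5.300 × 281 = 1489.30.
Efficiency loss = (5.300 − 1) × 281 = 1208.30.

1208.30 credits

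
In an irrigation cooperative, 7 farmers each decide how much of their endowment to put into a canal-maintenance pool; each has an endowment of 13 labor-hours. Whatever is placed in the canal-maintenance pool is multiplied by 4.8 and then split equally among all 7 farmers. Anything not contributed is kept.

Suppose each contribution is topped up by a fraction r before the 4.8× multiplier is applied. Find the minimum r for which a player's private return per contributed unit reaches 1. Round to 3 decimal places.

With matching at rate r, one contributed unit becomes (1 + r) in the canal-maintenance pool and returns 4.8 × (1 + r) / 7 to the contributor.
Setting this equal to 1: 1 + r = 7/4.8 = 1.4583.
So the minimum matching rate is r = 1.4583 − 1 = 0.458.

0.458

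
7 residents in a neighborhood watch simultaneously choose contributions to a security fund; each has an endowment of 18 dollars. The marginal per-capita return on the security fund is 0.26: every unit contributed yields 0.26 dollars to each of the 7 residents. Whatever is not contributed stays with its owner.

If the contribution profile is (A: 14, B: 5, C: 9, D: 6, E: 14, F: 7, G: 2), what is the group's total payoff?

172.74 dollars

Total contributed: 14 + 5 + 9 + 6 + 14 + 7 + 2 = 57; total kept: 7 × 18 − 57 = 69.
The security fund pays out 0.26 × 7 × 57 = 103.74 in aggregate.
Group total = 69 + 103.74 = 172.74.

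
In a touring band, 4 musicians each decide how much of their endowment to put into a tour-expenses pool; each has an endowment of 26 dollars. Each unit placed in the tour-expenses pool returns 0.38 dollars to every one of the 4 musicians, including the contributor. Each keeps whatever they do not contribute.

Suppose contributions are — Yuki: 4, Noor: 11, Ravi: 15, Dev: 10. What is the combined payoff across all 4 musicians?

Total contributed: 4 + 11 + 15 + 10 = 40; total kept: 4 × 26 − 40 = 64.
The tour-expenses pool pays out 0.38 × 4 × 40 = 60.80 in aggregate.
Group total = 64 + 60.80 = 124.80.

124.80 dollars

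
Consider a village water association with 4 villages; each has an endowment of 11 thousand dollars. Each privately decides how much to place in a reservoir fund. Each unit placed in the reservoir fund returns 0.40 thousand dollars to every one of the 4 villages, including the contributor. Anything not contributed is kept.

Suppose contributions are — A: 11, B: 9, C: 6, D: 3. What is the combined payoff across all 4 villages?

Total contributed: 11 + 9 + 6 + 3 = 29; total kept: 4 × 11 − 29 = 15.
The reservoir fund pays out 0.40 × 4 × 29 = 46.40 in aggregate.
Group total = 15 + 46.40 = 61.40.

61.40 thousand dollars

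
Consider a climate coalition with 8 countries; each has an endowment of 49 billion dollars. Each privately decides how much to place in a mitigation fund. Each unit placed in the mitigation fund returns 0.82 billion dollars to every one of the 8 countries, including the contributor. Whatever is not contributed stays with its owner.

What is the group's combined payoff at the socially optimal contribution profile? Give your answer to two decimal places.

2571.52 billion dollars

Each contributed unit returns 6.560 to the group as a whole (0.82 to each of 8 players), which exceeds 1, so the social optimum is full contribution: group total = 6.560 × 392 = 2571.52.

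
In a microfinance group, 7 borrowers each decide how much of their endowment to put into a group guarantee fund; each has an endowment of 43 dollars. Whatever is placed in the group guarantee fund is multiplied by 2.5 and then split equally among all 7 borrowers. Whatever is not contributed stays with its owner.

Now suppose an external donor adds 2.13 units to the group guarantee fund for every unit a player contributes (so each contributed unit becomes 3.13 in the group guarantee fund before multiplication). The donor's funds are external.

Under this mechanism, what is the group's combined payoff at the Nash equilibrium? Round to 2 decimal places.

With the mechanism, a contributed unit returns 2.5 × 3.13 / 7 = 1.1179 per unit of net cost to the contributor — now above 1 — so contributing fully is weakly dominant for every player.
At the Nash equilibrium everyone contributes 43. Group total payoff = 2.5 × 3.13 × 301 = 2355.33.

2355.33 dollars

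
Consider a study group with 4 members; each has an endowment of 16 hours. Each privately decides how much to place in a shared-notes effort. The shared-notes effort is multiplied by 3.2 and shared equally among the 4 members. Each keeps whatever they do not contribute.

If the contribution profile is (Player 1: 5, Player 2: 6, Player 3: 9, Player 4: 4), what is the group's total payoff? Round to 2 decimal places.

116.80 hours

Total contributed: 5 + 6 + 9 + 4 = 24; total kept: 4 × 16 − 24 = 40.
The shared-notes effort pays out 3.2 × 24 = 76.80 in aggregate.
Group total = 40 + 76.80 = 116.80.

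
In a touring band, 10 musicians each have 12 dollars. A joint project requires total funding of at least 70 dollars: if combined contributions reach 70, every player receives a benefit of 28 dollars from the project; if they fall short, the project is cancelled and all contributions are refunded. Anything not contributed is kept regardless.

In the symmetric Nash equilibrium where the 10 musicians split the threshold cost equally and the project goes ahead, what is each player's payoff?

Equal share of the threshold: 70/10 = 7.
At this profile no one gains by cutting their contribution: any cut drops the total below 70, the project is cancelled, contributions are refunded, and the deviator ends with 12, which is less than 12 − 7 + 28 = 33. Contributing more than 7 just wastes the excess. So contributing exactly 7 is a best response.
Each player's payoff: 12 − 7 + 28 = 33.

33 dollars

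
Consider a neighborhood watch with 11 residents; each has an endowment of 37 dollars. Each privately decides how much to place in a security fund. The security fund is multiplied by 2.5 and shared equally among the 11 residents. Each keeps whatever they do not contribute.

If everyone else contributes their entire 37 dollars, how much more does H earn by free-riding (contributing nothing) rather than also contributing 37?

Switching from a contribution of 37 to 0 lets H keep an extra 37 dollars, but lowers the security fund by 37, which costs H their own share of that drop: 2.5/11 × 37 = 8.41.
Net gain = 37 − 8.41 = 28.59. The private return per contributed unit (0.2273) is below 1, so free-riding is indeed the best response regardless of what the others do.

28.59 dollars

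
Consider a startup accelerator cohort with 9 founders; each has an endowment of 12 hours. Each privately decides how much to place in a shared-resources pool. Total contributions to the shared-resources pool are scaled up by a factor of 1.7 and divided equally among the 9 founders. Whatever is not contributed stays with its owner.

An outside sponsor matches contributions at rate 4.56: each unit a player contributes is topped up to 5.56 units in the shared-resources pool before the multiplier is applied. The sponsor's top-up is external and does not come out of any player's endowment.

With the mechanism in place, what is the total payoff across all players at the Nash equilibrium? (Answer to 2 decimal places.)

Under the mechanism each unit contributed yields 1.7 × 5.56 / 9 = 1.0502 back to its contributor per unit of net cost, which exceeds 1, making full contribution the dominant choice for everyone.
At the Nash equilibrium everyone contributes 12. Group total payoff = 1.7 × 5.56 × 108 = 1020.82.

1020.82 hours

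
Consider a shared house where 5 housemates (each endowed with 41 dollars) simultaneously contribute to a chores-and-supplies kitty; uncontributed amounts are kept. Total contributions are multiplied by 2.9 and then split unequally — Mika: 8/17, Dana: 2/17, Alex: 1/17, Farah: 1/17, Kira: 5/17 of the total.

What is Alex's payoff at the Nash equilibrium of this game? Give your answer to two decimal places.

47.99 dollars

Each unit j contributes comes back to j as 2.9 × (j's share), so j prefers to contribute only if that share exceeds 1/2.9 = 0.3448; otherwise keeping the unit dominates.
The only share above 0.3448 is Mika's 8/17, contributing 41; the remaining 4 contribute 0. Total contributed: 41.
Alex keeps 41 and receives 2.9 × 41 × 1/17 = 6.99 from the chores-and-supplies kitty, for a payoff of 47.99.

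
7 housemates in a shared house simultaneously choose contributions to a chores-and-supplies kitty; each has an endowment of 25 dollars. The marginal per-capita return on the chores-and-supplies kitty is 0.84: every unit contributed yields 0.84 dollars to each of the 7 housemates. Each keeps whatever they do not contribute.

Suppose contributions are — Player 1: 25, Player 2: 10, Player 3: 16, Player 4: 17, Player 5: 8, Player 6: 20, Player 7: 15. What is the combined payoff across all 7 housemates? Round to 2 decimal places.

716.68 dollars

Total contributed: 25 + 10 + 16 + 17 + 8 + 20 + 15 = 111; total kept: 7 × 25 − 111 = 64.
The chores-and-supplies kitty pays out 0.84 × 7 × 111 = 652.68 in aggregate.
Group total = 64 + 652.68 = 716.68.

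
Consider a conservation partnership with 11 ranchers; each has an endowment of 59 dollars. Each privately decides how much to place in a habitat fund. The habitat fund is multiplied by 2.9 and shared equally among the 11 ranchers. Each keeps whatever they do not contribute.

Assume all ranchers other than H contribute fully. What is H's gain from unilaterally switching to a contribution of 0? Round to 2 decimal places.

43.45 dollars

Switching from a contribution of 59 to 0 lets H keep an extra 59 dollars, but lowers the habitat fund by 59, which costs H their own share of that drop: 2.9/11 × 59 = 15.55.
Net gain = 59 − 15.55 = 43.45. The private return per contributed unit (0.2636) is below 1, so free-riding is indeed the best response regardless of what the others do.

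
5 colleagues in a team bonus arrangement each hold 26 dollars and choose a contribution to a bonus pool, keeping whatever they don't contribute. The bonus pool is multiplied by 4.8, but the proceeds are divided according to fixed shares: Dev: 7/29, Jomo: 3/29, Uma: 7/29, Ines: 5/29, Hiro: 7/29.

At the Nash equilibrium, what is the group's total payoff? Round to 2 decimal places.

426.40 dollars

Each unit j contributes comes back to j as 4.8 × (j's share), so j prefers to contribute only if that share exceeds 1/4.8 = 0.2083; otherwise keeping the unit dominates.
Dev, Uma and Hiro clear that bar, contributing 26 each; the remaining 2 contribute 0. Total contributed: 78.
The bonus pool pays out 4.8 × 78 = 374.40 in total (split across the unequal shares, but the aggregate is all that matters for the group sum).
The 2 free-riders keep 26 each, adding 52. Group total = 52 + 374.40 = 426.40.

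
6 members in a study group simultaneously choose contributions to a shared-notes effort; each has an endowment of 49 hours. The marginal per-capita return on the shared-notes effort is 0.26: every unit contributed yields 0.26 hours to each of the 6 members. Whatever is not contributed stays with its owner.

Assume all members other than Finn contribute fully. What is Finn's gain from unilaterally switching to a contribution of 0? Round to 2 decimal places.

Switching from a contribution of 49 to 0 lets Finn keep an extra 49 hours, but lowers the shared-notes effort by 49, which costs Finn their own share of that drop: 0.26 × 49 = 12.74.
Net gain = 49 − 12.74 = 36.26. The private return per contributed unit (0.26) is below 1, so free-riding is indeed the best response regardless of what the others do.

36.26 hours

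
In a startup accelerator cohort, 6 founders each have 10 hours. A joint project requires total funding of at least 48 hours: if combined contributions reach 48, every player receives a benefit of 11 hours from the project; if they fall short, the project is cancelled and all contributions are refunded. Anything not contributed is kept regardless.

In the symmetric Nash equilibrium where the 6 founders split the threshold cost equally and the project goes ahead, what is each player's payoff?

Equal share of the threshold: 48/6 = 8.
At this profile no one gains by cutting their contribution: any cut drops the total below 48, the project is cancelled, contributions are refunded, and the deviator ends with 10, which is less than 10 − 8 + 11 = 13. Contributing more than 8 just wastes the excess. So contributing exactly 8 is a best response.
Each player's payoff: 10 − 8 + 11 = 13.

13 hours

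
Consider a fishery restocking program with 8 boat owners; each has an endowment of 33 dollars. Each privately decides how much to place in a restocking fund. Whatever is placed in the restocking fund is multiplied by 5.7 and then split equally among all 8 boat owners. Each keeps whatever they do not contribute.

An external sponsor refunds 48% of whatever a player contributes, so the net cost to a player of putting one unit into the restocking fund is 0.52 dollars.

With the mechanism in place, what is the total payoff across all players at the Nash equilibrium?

1631.52 dollars

Under the mechanism each unit contributed yields (5.7/8) / 0.52 = 1.3702 back to its contributor per unit of net cost, which exceeds 1, making full contribution the dominant choice for everyone.
At the Nash equilibrium everyone contributes 33. Group total payoff = 8 × (33 × 0.48 + 5.7 × 33) = 1631.52.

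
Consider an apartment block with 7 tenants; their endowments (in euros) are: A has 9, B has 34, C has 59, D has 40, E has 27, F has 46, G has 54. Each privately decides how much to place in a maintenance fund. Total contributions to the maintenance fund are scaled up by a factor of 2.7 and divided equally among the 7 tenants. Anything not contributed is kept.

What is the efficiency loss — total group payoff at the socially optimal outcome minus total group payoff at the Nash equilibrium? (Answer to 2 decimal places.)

457.30 euros

The private return per contributed unit is 2.7/7 = 0.3857 < 1 for every player regardless of endowment, so the Nash equilibrium is zero contribution and the group total is Σ E_j = 9 + 34 + 59 + 40 + 27 + 46 + 54 = 269.
Each contributed unit returns 2.700 to the group, so the social optimum is full contribution by everyone: group total = 2.700 × 269 = 726.30.
Efficiency loss = (2.700 − 1) × 269 = 457.30.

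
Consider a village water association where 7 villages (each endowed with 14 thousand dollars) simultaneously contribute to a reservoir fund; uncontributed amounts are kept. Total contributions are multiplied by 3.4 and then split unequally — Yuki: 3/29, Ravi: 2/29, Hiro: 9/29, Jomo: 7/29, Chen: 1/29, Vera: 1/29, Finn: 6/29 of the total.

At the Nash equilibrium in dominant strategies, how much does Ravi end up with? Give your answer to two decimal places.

A player with share s gets back 3.4·s per unit contributed, so full contribution is dominant for anyone with s > 1/3.4 = 0.2941 and zero contribution is dominant for anyone below.
The only share above 0.2941 is Hiro's 9/29, contributing 14; the remaining 6 contribute 0. Total contributed: 14.
Ravi keeps 14 and receives 3.4 × 14 × 2/29 = 3.28 from the reservoir fund, for a payoff of 17.28.

17.28 thousand dollars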